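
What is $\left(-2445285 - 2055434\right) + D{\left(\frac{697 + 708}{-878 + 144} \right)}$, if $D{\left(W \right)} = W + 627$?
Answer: $- \frac{3303068933}{734} \approx -4.5001 \cdot 10^{6}$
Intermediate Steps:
$D{\left(W \right)} = 627 + W$
$\left(-2445285 - 2055434\right) + D{\left(\frac{697 + 708}{-878 + 144} \right)} = \left(-2445285 - 2055434\right) + \left(627 + \frac{697 + 708}{-878 + 144}\right) = -4500719 + \left(627 + \frac{1405}{-734}\right) = -4500719 + \left(627 + 1405 \left(- \frac{1}{734}\right)\right) = -4500719 + \left(627 - \frac{1405}{734}\right) = -4500719 + \frac{458813}{734} = - \frac{3303068933}{734}$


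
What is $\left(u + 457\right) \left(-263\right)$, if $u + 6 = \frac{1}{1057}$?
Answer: $- \frac{125374204}{1057} \approx -1.1861 \cdot 10^{5}$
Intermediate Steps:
$u = - \frac{6341}{1057}$ ($u = -6 + \frac{1}{1057} = - \frac{6341}{1057} \approx -5.9991$)
$\left(u + 457\right) \left(-263\right) = \left(- \frac{6341}{1057} + 457\right) \left(-263\right) = \frac{476708}{1057} \left(-263\right) = - \frac{125374204}{1057}$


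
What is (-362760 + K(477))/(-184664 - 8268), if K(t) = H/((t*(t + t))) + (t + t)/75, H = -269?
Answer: 4126776300281/2194881251400 ≈ 1.8802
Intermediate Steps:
K(t) = -269/(2*t**2) + 2*t/75 (K(t) = -269*1/(t*(t + t)) + (t + t)/75 = -269*1/(2*t**2) + (2*t)*(1/75) = -269*1/(2*t**2) + 2*t/75 = -269/(2*t**2) + 2*t/75)
(-362760 + K(477))/(-184664 - 8268) = (-362760 + (1/150)*(-20175 + 4*477**3)/477**2)/(-184664 - 8268) = (-362760 + (1/150)*(1/227529)*(-20175 + 4*108531333))/(-192932) = (-362760 + (1/150)*(1/227529)*(-20175 + 434125332))*(-1/192932) = (-362760 + (1/150)*(1/227529)*434105157)*(-1/192932) = (-362760 + 144701719/11376450)*(-1/192932) = -4126776300281/11376450*(-1/192932) = 4126776300281/2194881251400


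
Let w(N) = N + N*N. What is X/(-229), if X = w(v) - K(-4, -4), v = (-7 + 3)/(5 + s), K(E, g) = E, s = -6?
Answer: -24/229 ≈ -0.10480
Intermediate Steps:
v = 4 (v = (-7 + 3)/(5 - 6) = -4/(-1) = -4*(-1) = 4)
w(N) = N + N**2
X = 24 (X = 4*(1 + 4) - 1*(-4) = 4*5 + 4 = 20 + 4 = 24)
X/(-229) = 24/(-229) = 24*(-1/229) = -24/229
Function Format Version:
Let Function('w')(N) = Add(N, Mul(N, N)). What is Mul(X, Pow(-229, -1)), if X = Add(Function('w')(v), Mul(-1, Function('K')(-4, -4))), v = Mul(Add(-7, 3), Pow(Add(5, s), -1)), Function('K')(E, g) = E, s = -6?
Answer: Rational(-24, 229) ≈ -0.10480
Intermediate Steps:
v = 4 (v = Mul(Add(-7, 3), Pow(Add(5, -6), -1)) = Mul(-4, Pow(-1, -1)) = Mul(-4, -1) = 4)
Function('w')(N) = Add(N, Pow(N, 2))
X = 24 (X = Add(Mul(4, Add(1, 4)), Mul(-1, -4)) = Add(Mul(4, 5), 4) = Add(20, 4) = 24)
Mul(X, Pow(-229, -1)) = Mul(24, Pow(-229, -1)) = Mul(24, Rational(-1, 229)) = Rational(-24, 229)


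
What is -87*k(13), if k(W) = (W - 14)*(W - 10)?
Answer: 261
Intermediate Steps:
k(W) = (-14 + W)*(-10 + W)
-87*k(13) = -87*(140 + 13**2 - 24*13) = -87*(140 + 169 - 312) = -87*(-3) = 261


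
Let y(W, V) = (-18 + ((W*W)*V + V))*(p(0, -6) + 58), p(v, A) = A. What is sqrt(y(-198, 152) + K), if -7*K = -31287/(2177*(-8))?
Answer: sqrt(23497622280976862)/8708 ≈ 17603.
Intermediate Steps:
y(W, V) = -936 + 52*V + 52*V*W**2 (y(W, V) = (-18 + ((W*W)*V + V))*(-6 + 58) = (-18 + (W**2*V + V))*52 = (-18 + (V*W**2 + V))*52 = (-18 + (V + V*W**2))*52 = (-18 + V + V*W**2)*52 = -936 + 52*V + 52*V*W**2)
K = -31287/121912 (K = -(-31287)/(7*(2177*(-8))) = -(-31287)/(7*(-17416)) = -(-31287)*(-1)/(7*17416) = -1/7*31287/17416 = -31287/121912 ≈ -0.25664)
sqrt(y(-198, 152) + K) = sqrt((-936 + 52*152 + 52*152*(-198)**2) - 31287/121912) = sqrt((-936 + 7904 + 52*152*39204) - 31287/121912) = sqrt((-936 + 7904 + 309868416) - 31287/121912) = sqrt(309875384 - 31287/121912) = sqrt(37777527782921/121912) = sqrt(23497622280976862)/8708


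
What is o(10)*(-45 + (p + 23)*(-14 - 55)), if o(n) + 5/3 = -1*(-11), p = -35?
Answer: 7308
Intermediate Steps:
o(n) = 28/3 (o(n) = -5/3 - 1*(-11) = -5/3 + 11 = 28/3)
o(10)*(-45 + (p + 23)*(-14 - 55)) = 28*(-45 + (-35 + 23)*(-14 - 55))/3 = 28*(-45 - 12*(-69))/3 = 28*(-45 + 828)/3 = (28/3)*783 = 7308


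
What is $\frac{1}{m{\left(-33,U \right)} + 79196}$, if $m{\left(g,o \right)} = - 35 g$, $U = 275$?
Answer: $\frac{1}{80351} \approx 1.2445 \cdot 10^{-5}$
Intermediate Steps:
$\frac{1}{m{\left(-33,U \right)} + 79196} = \frac{1}{\left(-35\right) \left(-33\right) + 79196} = \frac{1}{1155 + 79196} = \frac{1}{80351}$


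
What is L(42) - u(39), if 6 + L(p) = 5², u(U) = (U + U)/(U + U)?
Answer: 18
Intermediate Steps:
u(U) = 1 (u(U) = (2*U)/((2*U)) = (2*U)*(1/(2*U)) = 1)
L(p) = 19 (L(p) = -6 + 5² = -6 + 25 = 19)
L(42) - u(39) = 19 - 1*1 = 19 - 1 = 18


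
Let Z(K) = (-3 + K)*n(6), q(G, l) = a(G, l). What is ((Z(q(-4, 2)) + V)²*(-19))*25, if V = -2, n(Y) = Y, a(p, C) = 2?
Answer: -30400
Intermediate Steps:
q(G, l) = 2
Z(K) = -18 + 6*K (Z(K) = (-3 + K)*6 = -18 + 6*K)
((Z(q(-4, 2)) + V)²*(-19))*25 = (((-18 + 6*2) - 2)²*(-19))*25 = (((-18 + 12) - 2)²*(-19))*25 = ((-6 - 2)²*(-19))*25 = ((-8)²*(-19))*25 = (64*(-19))*25 = -1216*25 = -30400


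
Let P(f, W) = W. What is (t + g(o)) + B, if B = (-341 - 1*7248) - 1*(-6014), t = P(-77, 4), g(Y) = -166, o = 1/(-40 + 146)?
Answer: -1737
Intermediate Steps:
o = 1/106 ≈ 0.0094340
t = 4
B = -1575 (B = (-341 - 7248) + 6014 = -7589 + 6014 = -1575)
(t + g(o)) + B = (4 - 166) - 1575 = -162 - 1575 = -1737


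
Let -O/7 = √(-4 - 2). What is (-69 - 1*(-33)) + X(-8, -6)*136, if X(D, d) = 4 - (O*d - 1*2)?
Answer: 780 - 5712*I*√6 ≈ 780.0 - 13991.0*I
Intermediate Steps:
O = -7*I*√6 (O = -7*√(-4 - 2) = -7*I*√6 ≈ -17.146*I)
X(D, d) = 6 + 7*I*d*√6 (X(D, d) = 4 - ((-7*I*√6)*d - 1*2) = 4 - (-7*I*d*√6 - 2) = 4 - (-2 - 7*I*d*√6) = 4 + (2 + 7*I*d*√6) = 6 + 7*I*d*√6)
(-69 - 1*(-33)) + X(-8, -6)*136 = (-69 - 1*(-33)) + (6 + 7*I*(-6)*√6)*136 = (-69 + 33) + (6 - 42*I*√6)*136 = -36 + (816 - 5712*I*√6) = 780 - 5712*I*√6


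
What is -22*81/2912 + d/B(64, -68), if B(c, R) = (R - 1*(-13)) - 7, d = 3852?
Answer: -2831877/45136 ≈ -62.741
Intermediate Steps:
B(c, R) = 6 + R (B(c, R) = (R + 13) - 7 = (13 + R) - 7 = 6 + R)
-22*81/2912 + d/B(64, -68) = -22*81/2912 + 3852/(6 - 68) = -1782*1/2912 + 3852/(-62) = -891/1456 + 3852*(-1/62) = -891/1456 - 1926/31 = -2831877/45136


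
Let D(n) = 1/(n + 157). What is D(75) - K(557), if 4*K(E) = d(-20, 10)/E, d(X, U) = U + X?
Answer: 1137/129224 ≈ 0.0087987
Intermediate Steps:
D(n) = 1/(157 + n)
K(E) = -5/(2*E) (K(E) = ((10 - 20)/E)/4 = (-10/E)/4 = -5/(2*E))
D(75) - K(557) = 1/(157 + 75) - (-5)/(2*557) = 1/232 - (-5)/(2*557) = 1/232 - 1*(-5/1114) = 1/232 + 5/1114 = 1137/129224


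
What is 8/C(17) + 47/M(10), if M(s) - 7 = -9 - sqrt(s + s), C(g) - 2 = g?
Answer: 957/152 - 47*sqrt(5)/8 ≈ -6.8408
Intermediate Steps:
C(g) = 2 + g
M(s) = -2 - sqrt(2)*sqrt(s) (M(s) = 7 + (-9 - sqrt(s + s)) = 7 + (-9 - sqrt(2*s)) = 7 + (-9 - sqrt(2)*sqrt(s)) = -2 - sqrt(2)*sqrt(s))
8/C(17) + 47/M(10) = 8/(2 + 17) + 47/(-2 - sqrt(2)*sqrt(10)) = 8/19 + 47/(-2 - 2*sqrt(5))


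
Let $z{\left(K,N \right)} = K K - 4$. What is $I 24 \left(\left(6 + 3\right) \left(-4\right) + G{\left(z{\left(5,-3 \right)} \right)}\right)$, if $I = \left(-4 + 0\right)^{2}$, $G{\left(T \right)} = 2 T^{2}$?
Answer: $324864$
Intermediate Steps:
$z{\left(K,N \right)} = -4 + K^{2}$ ($z{\left(K,N \right)} = K^{2} - 4 = -4 + K^{2}$)
$I = 16$ ($I = \left(-4\right)^{2} = 16$)
$I 24 \left(\left(6 + 3\right) \left(-4\right) + G{\left(z{\left(5,-3 \right)} \right)}\right) = 16 \cdot 24 \left(\left(6 + 3\right) \left(-4\right) + 2 \left(-4 + 5^{2}\right)^{2}\right) = 16 \cdot 24 \left(9 \left(-4\right) + 2 \left(-4 + 25\right)^{2}\right) = 16 \cdot 24 \left(-36 + 2 \cdot 21^{2}\right) = 16 \cdot 24 \left(-36 + 2 \cdot 441\right) = 16 \cdot 24 \left(-36 + 882\right) = 16 \cdot 24 \cdot 846 = 16 \cdot 20304 = 324864$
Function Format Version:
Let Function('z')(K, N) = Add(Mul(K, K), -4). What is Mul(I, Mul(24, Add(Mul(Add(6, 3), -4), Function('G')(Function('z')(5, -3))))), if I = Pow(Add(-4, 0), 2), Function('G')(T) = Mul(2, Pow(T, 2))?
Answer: 324864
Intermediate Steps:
Function('z')(K, N) = Add(-4, Pow(K, 2)) (Function('z')(K, N) = Add(Pow(K, 2), -4) = Add(-4, Pow(K, 2)))
I = 16 (I = Pow(-4, 2) = 16)
Mul(I, Mul(24, Add(Mul(Add(6, 3), -4), Function('G')(Function('z')(5, -3))))) = Mul(16, Mul(24, Add(Mul(Add(6, 3), -4), Mul(2, Pow(Add(-4, Pow(5, 2)), 2))))) = Mul(16, Mul(24, Add(Mul(9, -4), Mul(2, Pow(Add(-4, 25), 2))))) = Mul(16, Mul(24, Add(-36, Mul(2, Pow(21, 2))))) = Mul(16, Mul(24, Add(-36, Mul(2, 441)))) = Mul(16, Mul(24, Add(-36, 882))) = Mul(16, Mul(24, 846)) = Mul(16, 20304) = 324864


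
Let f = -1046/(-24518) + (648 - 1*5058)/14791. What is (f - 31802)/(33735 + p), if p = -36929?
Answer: 823782315205/82735034798 ≈ 9.9569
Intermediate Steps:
f = -6618071/25903267 (f = -1046*(-1/24518) + (648 - 5058)*(1/14791) = 523/12259 - 4410*1/14791 = 523/12259 - 630/2113 = -6618071/25903267 ≈ -0.25549)
(f - 31802)/(33735 + p) = (-6618071/25903267 - 31802)/(33735 - 36929) = -823782315205/25903267/(-3194) = -823782315205/25903267*(-1/3194) = 823782315205/82735034798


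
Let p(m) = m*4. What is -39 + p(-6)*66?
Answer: -1623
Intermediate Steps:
p(m) = 4*m
-39 + p(-6)*66 = -39 + (4*(-6))*66 = -39 - 24*66 = -39 - 1584 = -1623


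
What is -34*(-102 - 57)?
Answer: 5406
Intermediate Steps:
-34*(-102 - 57) = -34*(-159) = 5406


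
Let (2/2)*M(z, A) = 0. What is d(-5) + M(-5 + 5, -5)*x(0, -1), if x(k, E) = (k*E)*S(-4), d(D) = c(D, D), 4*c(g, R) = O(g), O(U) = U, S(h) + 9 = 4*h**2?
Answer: -5/4 ≈ -1.2500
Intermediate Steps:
M(z, A) = 0
S(h) = -9 + 4*h**2
c(g, R) = g/4
d(D) = D/4
x(k, E) = 55*E*k (x(k, E) = (k*E)*(-9 + 4*(-4)**2) = (E*k)*(-9 + 4*16) = (E*k)*(-9 + 64) = (E*k)*55 = 55*E*k)
d(-5) + M(-5 + 5, -5)*x(0, -1) = (1/4)*(-5) + 0*(55*(-1)*0) = -5/4 + 0*0 = -5/4 + 0 = -5/4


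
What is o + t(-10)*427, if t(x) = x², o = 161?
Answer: 42861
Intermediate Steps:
o + t(-10)*427 = 161 + (-10)²*427 = 161 + 100*427 = 161 + 42700 = 42861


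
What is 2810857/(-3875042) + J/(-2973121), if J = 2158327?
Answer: -16720625749431/11520968746082 ≈ -1.4513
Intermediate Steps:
2810857/(-3875042) + J/(-2973121) = 2810857/(-3875042) + 2158327/(-2973121) = 2810857*(-1/3875042) + 2158327*(-1/2973121) = -2810857/3875042 - 2158327/2973121 = -16720625749431/11520968746082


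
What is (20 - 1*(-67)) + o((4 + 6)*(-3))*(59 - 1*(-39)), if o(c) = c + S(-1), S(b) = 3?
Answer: -2559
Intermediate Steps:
o(c) = 3 + c (o(c) = c + 3 = 3 + c)
(20 - 1*(-67)) + o((4 + 6)*(-3))*(59 - 1*(-39)) = (20 - 1*(-67)) + (3 + (4 + 6)*(-3))*(59 - 1*(-39)) = (20 + 67) + (3 + 10*(-3))*(59 + 39) = 87 + (3 - 30)*98 = 87 - 27*98 = 87 - 2646 = -2559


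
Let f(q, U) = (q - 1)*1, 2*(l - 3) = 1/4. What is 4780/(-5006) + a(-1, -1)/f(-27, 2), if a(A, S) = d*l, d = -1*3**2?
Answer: 27815/560672 ≈ 0.049610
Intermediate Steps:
l = 25/8 (l = 3 + (1/2)/4 = 3 + (1/2)*(1/4) = 3 + 1/8 = 25/8 ≈ 3.1250)
d = -9 (d = -1*9 = -9)
f(q, U) = -1 + q (f(q, U) = (-1 + q)*1 = -1 + q)
a(A, S) = -225/8 (a(A, S) = -9*25/8 = -225/8)
4780/(-5006) + a(-1, -1)/f(-27, 2) = 4780/(-5006) - 225/(8*(-1 - 27)) = 4780*(-1/5006) - 225/8/(-28) = -2390/2503 - 225/8*(-1/28) = -2390/2503 + 225/224 = 27815/560672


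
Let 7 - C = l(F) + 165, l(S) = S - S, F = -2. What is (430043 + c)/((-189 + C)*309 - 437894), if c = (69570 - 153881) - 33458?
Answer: -312274/545117 ≈ -0.57286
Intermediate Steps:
l(S) = 0
C = -158 (C = 7 - (0 + 165) = 7 - 1*165 = 7 - 165 = -158)
c = -117769 (c = -84311 - 33458 = -117769)
(430043 + c)/((-189 + C)*309 - 437894) = (430043 - 117769)/((-189 - 158)*309 - 437894) = 312274/(-347*309 - 437894) = 312274/(-107223 - 437894) = 312274/(-545117) = 312274*(-1/545117) = -312274/545117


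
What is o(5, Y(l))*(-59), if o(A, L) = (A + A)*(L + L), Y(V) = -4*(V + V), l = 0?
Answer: 0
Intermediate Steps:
Y(V) = -8*V
o(A, L) = 4*A*L (o(A, L) = (2*A)*(2*L) = 4*A*L)
o(5, Y(l))*(-59) = (4*5*(-8*0))*(-59) = (4*5*0)*(-59) = 0*(-59) = 0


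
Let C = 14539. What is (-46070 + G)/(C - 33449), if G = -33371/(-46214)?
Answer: 2129045609/873906740 ≈ 2.4362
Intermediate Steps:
G = 33371/46214 (G = -33371*(-1/46214) = 33371/46214 ≈ 0.72210)
(-46070 + G)/(C - 33449) = (-46070 + 33371/46214)/(14539 - 33449) = -2129045609/46214/(-18910) = -2129045609/46214*(-1/18910) = 2129045609/873906740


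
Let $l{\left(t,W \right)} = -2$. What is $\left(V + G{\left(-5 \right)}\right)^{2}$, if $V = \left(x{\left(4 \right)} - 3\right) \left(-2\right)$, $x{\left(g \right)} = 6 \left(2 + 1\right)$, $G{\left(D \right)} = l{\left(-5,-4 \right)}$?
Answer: $1024$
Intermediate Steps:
$G{\left(D \right)} = -2$
$x{\left(g \right)} = 18$ ($x{\left(g \right)} = 6 \cdot 3 = 18$)
$V = -30$ ($V = \left(18 - 3\right) \left(-2\right) = 15 \left(-2\right) = -30$)
$\left(V + G{\left(-5 \right)}\right)^{2} = \left(-30 - 2\right)^{2} = \left(-32\right)^{2} = 1024$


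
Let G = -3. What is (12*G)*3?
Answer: -108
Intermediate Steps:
(12*G)*3 = (12*(-3))*3 = -36*3 = -108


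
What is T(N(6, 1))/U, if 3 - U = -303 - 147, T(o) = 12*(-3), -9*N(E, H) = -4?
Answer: -12/151 ≈ -0.079470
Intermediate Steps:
N(E, H) = 4/9 (N(E, H) = -1/9*(-4) = 4/9)
T(o) = -36
U = 453 (U = 3 - (-303 - 147) = 3 - 1*(-450) = 3 + 450 = 453)
T(N(6, 1))/U = -36/453 = -36*1/453 = -12/151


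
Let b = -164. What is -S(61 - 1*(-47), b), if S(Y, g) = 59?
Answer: -59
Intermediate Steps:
-S(61 - 1*(-47), b) = -1*59 = -59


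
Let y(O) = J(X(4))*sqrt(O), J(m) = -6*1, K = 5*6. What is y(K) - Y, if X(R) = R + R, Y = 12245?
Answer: -12245 - 6*sqrt(30) ≈ -12278.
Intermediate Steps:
X(R) = 2*R
K = 30
J(m) = -6
y(O) = -6*sqrt(O)
y(K) - Y = -6*sqrt(30) - 1*12245 = -6*sqrt(30) - 12245 = -12245 - 6*sqrt(30)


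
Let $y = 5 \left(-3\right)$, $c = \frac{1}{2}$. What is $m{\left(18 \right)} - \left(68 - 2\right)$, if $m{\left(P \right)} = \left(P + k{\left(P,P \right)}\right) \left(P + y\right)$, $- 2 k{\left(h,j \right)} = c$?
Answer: $- \frac{51}{4} \approx -12.75$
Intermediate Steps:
$c = \frac{1}{2} \approx 0.5$
$k{\left(h,j \right)} = - \frac{1}{4}$ ($k{\left(h,j \right)} = \left(- \frac{1}{2}\right) \frac{1}{2} = - \frac{1}{4}$)
$y = -15$
$m{\left(P \right)} = \left(-15 + P\right) \left(- \frac{1}{4} + P\right)$ ($m{\left(P \right)} = \left(P - \frac{1}{4}\right) \left(P - 15\right) = \left(- \frac{1}{4} + P\right) \left(-15 + P\right) = \left(-15 + P\right) \left(- \frac{1}{4} + P\right)$)
$m{\left(18 \right)} - \left(68 - 2\right) = \left(\frac{15}{4} + 18^{2} - \frac{549}{2}\right) - \left(68 - 2\right) = \left(\frac{15}{4} + 324 - \frac{549}{2}\right) - 66 = \frac{213}{4} - 66 = - \frac{51}{4}$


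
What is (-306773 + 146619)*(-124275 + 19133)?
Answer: 16838911868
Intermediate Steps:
(-306773 + 146619)*(-124275 + 19133) = -160154*(-105142) = 16838911868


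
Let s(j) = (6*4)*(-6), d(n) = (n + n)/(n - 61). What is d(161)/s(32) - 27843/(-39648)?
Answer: 505433/743400 ≈ 0.67989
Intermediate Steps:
d(n) = 2*n/(-61 + n) (d(n) = (2*n)/(-61 + n) = 2*n/(-61 + n))
s(j) = -144 (s(j) = 24*(-6) = -144)
d(161)/s(32) - 27843/(-39648) = (2*161/(-61 + 161))/(-144) - 27843/(-39648) = (2*161/100)*(-1/144) - 27843*(-1/39648) = (2*161*(1/100))*(-1/144) + 9281/13216 = (161/50)*(-1/144) + 9281/13216 = -161/7200 + 9281/13216 = 505433/743400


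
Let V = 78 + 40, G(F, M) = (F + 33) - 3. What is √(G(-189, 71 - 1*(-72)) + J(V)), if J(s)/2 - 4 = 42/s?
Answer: I*√523153/59 ≈ 12.259*I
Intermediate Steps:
G(F, M) = 30 + F (G(F, M) = (33 + F) - 3 = 30 + F)
V = 118
J(s) = 8 + 84/s (J(s) = 8 + 2*(42/s) = 8 + 84/s)
√(G(-189, 71 - 1*(-72)) + J(V)) = √((30 - 189) + (8 + 84/118)) = √(-159 + (8 + 84*(1/118))) = √(-159 + (8 + 42/59)) = √(-159 + 514/59) = √(-8867/59) = I*√523153/59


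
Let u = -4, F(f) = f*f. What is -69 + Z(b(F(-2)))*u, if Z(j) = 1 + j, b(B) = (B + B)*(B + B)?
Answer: -329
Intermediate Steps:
F(f) = f²
b(B) = 4*B² (b(B) = (2*B)*(2*B) = 4*B²)
-69 + Z(b(F(-2)))*u = -69 + (1 + 4*((-2)²)²)*(-4) = -69 + (1 + 4*4²)*(-4) = -69 + (1 + 4*16)*(-4) = -69 + (1 + 64)*(-4) = -69 + 65*(-4) = -69 - 260 = -329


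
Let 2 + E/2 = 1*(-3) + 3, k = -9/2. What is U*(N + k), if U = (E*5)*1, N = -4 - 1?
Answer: 190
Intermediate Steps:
k = -9/2 (k = -9*½ = -9/2 ≈ -4.5000)
N = -5
E = -4 (E = -4 + 2*(1*(-3) + 3) = -4 + 2*(-3 + 3) = -4 + 2*0 = -4 + 0 = -4)
U = -20 (U = -4*5*1 = -20*1 = -20)
U*(N + k) = -20*(-5 - 9/2) = -20*(-19/2) = 190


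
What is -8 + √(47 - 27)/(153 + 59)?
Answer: -8 + √5/106 ≈ -7.9789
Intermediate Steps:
-8 + √(47 - 27)/(153 + 59) = -8 + √20/212 = -8 + (2*√5)/212 = -8 + √5/106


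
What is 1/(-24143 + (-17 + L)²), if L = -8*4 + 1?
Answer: -1/21839 ≈ -4.5790e-5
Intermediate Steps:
L = -31 (L = -2*16 + 1 = -32 + 1 = -31)
1/(-24143 + (-17 + L)²) = 1/(-24143 + (-17 - 31)²) = 1/(-24143 + (-48)²) = 1/(-24143 + 2304) = 1/(-21839) = -1/21839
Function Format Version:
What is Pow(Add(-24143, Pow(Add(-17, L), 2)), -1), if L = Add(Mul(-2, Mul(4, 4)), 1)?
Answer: Rational(-1, 21839) ≈ -4.5790e-5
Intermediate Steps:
L = -31 (L = Add(Mul(-2, 16), 1) = Add(-32, 1) = -31)
Pow(Add(-24143, Pow(Add(-17, L), 2)), -1) = Pow(Add(-24143, Pow(Add(-17, -31), 2)), -1) = Pow(Add(-24143, Pow(-48, 2)), -1) = Pow(Add(-24143, 2304), -1) = Pow(-21839, -1) = Rational(-1, 21839)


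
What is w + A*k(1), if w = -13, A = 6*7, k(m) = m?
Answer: 29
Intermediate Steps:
A = 42
w + A*k(1) = -13 + 42*1 = -13 + 42 = 29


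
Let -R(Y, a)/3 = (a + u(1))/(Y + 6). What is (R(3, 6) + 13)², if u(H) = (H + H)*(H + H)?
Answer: 841/9 ≈ 93.444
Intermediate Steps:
u(H) = 4*H² (u(H) = (2*H)*(2*H) = 4*H²)
R(Y, a) = -3*(4 + a)/(6 + Y) (R(Y, a) = -3*(a + 4*1²)/(Y + 6) = -3*(a + 4*1)/(6 + Y) = -3*(a + 4)/(6 + Y) = -3*(4 + a)/(6 + Y))
(R(3, 6) + 13)² = (3*(-4 - 1*6)/(6 + 3) + 13)² = (3*(-4 - 6)/9 + 13)² = (3*(⅑)*(-10) + 13)² = (-10/3 + 13)² = (29/3)² = 841/9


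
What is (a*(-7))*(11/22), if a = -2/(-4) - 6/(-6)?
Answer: -21/4 ≈ -5.2500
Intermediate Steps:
a = 3/2 (a = -2*(-¼) - 6*(-⅙) = ½ + 1 = 3/2 ≈ 1.5000)
(a*(-7))*(11/22) = ((3/2)*(-7))*(11/22) = -231/(2*22) = -21/2*½ = -21/4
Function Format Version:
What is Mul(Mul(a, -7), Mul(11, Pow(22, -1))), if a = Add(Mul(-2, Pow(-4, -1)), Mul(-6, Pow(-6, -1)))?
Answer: Rational(-21, 4) ≈ -5.2500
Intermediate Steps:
a = Rational(3, 2) (a = Add(Mul(-2, Rational(-1, 4)), Mul(-6, Rational(-1, 6))) = Add(Rational(1, 2), 1) = Rational(3, 2) ≈ 1.5000)
Mul(Mul(a, -7), Mul(11, Pow(22, -1))) = Mul(Mul(Rational(3, 2), -7), Mul(11, Pow(22, -1))) = Mul(Rational(-21, 2), Mul(11, Rational(1, 22))) = Mul(Rational(-21, 2), Rational(1, 2)) = Rational(-21, 4)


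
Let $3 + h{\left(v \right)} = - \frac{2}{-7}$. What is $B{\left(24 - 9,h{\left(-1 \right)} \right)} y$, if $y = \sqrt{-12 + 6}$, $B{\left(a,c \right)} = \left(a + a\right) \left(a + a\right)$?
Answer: $900 i \sqrt{6} \approx 2204.5 i$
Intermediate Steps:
$h{\left(v \right)} = - \frac{19}{7}$ ($h{\left(v \right)} = -3 - \frac{2}{-7} = -3 - - \frac{2}{7} = -3 + \frac{2}{7} = - \frac{19}{7}$)
$B{\left(a,c \right)} = 4 a^{2}$ ($B{\left(a,c \right)} = 2 a 2 a = 4 a^{2}$)
$y = i \sqrt{6}$ ($y = \sqrt{-6} = i \sqrt{6} \approx 2.4495 i$)
$B{\left(24 - 9,h{\left(-1 \right)} \right)} y = 4 \left(24 - 9\right)^{2} i \sqrt{6} = 4 \cdot 15^{2} i \sqrt{6} = 4 \cdot 225 i \sqrt{6} = 900 i \sqrt{6}$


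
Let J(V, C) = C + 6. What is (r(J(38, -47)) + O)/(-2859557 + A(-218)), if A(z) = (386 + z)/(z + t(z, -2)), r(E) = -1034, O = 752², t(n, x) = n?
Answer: -12305446/62338351 ≈ -0.19740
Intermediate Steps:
O = 565504
J(V, C) = 6 + C
A(z) = (386 + z)/(2*z) (A(z) = (386 + z)/(z + z) = (386 + z)/((2*z)) = (386 + z)*(1/(2*z)) = (386 + z)/(2*z))
(r(J(38, -47)) + O)/(-2859557 + A(-218)) = (-1034 + 565504)/(-2859557 + (½)*(386 - 218)/(-218)) = 564470/(-2859557 + (½)*(-1/218)*168) = 564470/(-2859557 - 42/109) = 564470/(-311691755/109) = 564470*(-109/311691755) = -12305446/62338351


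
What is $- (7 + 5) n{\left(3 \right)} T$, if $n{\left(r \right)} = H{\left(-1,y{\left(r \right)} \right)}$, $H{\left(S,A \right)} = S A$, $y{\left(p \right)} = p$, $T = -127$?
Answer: $-4572$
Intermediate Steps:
$H{\left(S,A \right)} = A S$
$n{\left(r \right)} = - r$ ($n{\left(r \right)} = r \left(-1\right) = - r$)
$- (7 + 5) n{\left(3 \right)} T = - (7 + 5) \left(\left(-1\right) 3\right) \left(-127\right) = \left(-1\right) 12 \left(-3\right) \left(-127\right) = \left(-12\right) \left(-3\right) \left(-127\right) = 36 \left(-127\right) = -4572$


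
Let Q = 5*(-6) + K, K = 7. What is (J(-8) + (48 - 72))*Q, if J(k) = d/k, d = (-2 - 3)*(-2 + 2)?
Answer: 552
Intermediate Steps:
d = 0 (d = -5*0 = 0)
J(k) = 0 (J(k) = 0/k = 0)
Q = -23 (Q = 5*(-6) + 7 = -30 + 7 = -23)
(J(-8) + (48 - 72))*Q = (0 + (48 - 72))*(-23) = (0 - 24)*(-23) = -24*(-23) = 552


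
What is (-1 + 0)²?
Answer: 1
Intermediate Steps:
(-1 + 0)² = (-1)² = 1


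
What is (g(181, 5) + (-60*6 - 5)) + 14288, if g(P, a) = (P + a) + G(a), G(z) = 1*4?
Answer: 14113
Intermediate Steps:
G(z) = 4
g(P, a) = 4 + P + a (g(P, a) = (P + a) + 4 = 4 + P + a)
(g(181, 5) + (-60*6 - 5)) + 14288 = ((4 + 181 + 5) + (-60*6 - 5)) + 14288 = (190 + (-360 - 5)) + 14288 = (190 - 365) + 14288 = -175 + 14288 = 14113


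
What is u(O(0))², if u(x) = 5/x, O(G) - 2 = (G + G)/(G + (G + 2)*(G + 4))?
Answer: 25/4 ≈ 6.2500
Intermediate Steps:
O(G) = 2 + 2*G/(G + (2 + G)*(4 + G)) (O(G) = 2 + (G + G)/(G + (G + 2)*(G + 4)) = 2 + (2*G)/(G + (2 + G)*(4 + G)) = 2 + 2*G/(G + (2 + G)*(4 + G)))
u(O(0))² = (5/((2*(8 + 0² + 8*0)/(8 + 0² + 7*0))))² = (5/((2*(8 + 0 + 0)/(8 + 0 + 0))))² = (5/((2*8/8)))² = (5/((2*(⅛)*8)))² = (5/2)² = 25/4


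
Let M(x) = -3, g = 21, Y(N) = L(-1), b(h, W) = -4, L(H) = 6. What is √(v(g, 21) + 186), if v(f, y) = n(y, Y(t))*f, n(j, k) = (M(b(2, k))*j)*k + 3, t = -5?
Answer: I*√7689 ≈ 87.687*I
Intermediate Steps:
Y(N) = 6
n(j, k) = 3 - 3*j*k (n(j, k) = (-3*j)*k + 3 = -3*j*k + 3 = 3 - 3*j*k)
v(f, y) = f*(3 - 18*y) (v(f, y) = (3 - 3*y*6)*f = (3 - 18*y)*f = f*(3 - 18*y))
√(v(g, 21) + 186) = √(3*21*(1 - 6*21) + 186) = √(3*21*(1 - 126) + 186) = √(3*21*(-125) + 186) = √(-7875 + 186) = √(-7689) = I*√7689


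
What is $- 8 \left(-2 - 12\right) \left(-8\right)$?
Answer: $-896$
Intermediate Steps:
$- 8 \left(-2 - 12\right) \left(-8\right) = \left(-8\right) \left(-14\right) \left(-8\right) = 112 \left(-8\right) = -896$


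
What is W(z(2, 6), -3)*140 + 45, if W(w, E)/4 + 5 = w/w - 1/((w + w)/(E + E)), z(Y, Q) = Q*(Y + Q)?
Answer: -2160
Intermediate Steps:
z(Y, Q) = Q*(Q + Y)
W(w, E) = -16 - 4*E/w (W(w, E) = -20 + 4*(w/w - 1/((w + w)/(E + E))) = -20 + 4*(1 - 1/((2*w)/((2*E)))) = -20 + 4*(1 - 1/((2*w)*(1/(2*E)))) = -20 + 4*(1 - 1/(w/E)) = -20 + 4*(1 - E/w) = -20 + (4 - 4*E/w) = -16 - 4*E/w)
W(z(2, 6), -3)*140 + 45 = (-16 - 4*(-3)/6*(6 + 2))*140 + 45 = (-16 - 4*(-3)/6*8)*140 + 45 = (-16 - 4*(-3)/48)*140 + 45 = (-16 - 4*(-3)*1/48)*140 + 45 = (-16 + ¼)*140 + 45 = -63/4*140 + 45 = -2205 + 45 = -2160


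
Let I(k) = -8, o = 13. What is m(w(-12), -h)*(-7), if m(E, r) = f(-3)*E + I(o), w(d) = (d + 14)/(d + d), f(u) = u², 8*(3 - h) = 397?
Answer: 245/4 ≈ 61.250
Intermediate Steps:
h = -373/8 (h = 3 - ⅛*397 = 3 - 397/8 = -373/8 ≈ -46.625)
w(d) = (14 + d)/(2*d) (w(d) = (14 + d)/((2*d)) = (14 + d)*(1/(2*d)) = (14 + d)/(2*d))
m(E, r) = -8 + 9*E (m(E, r) = (-3)²*E - 8 = 9*E - 8 = -8 + 9*E)
m(w(-12), -h)*(-7) = (-8 + 9*((½)*(14 - 12)/(-12)))*(-7) = (-8 + 9*((½)*(-1/12)*2))*(-7) = (-8 + 9*(-1/12))*(-7) = (-8 - ¾)*(-7) = -35/4*(-7) = 245/4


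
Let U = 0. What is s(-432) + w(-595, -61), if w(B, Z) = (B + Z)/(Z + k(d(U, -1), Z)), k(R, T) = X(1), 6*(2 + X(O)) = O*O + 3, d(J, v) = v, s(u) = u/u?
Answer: 2155/187 ≈ 11.524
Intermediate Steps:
s(u) = 1
X(O) = -3/2 + O²/6 (X(O) = -2 + (O*O + 3)/6 = -2 + (O² + 3)/6 = -2 + (3 + O²)/6 = -2 + (½ + O²/6) = -3/2 + O²/6)
k(R, T) = -4/3 (k(R, T) = -3/2 + (⅙)*1² = -3/2 + (⅙)*1 = -3/2 + ⅙ = -4/3)
w(B, Z) = (B + Z)/(-4/3 + Z) (w(B, Z) = (B + Z)/(Z - 4/3) = (B + Z)/(-4/3 + Z))
s(-432) + w(-595, -61) = 1 + 3*(-595 - 61)/(-4 + 3*(-61)) = 1 + 3*(-656)/(-4 - 183) = 1 + 3*(-656)/(-187) = 1 + 3*(-1/187)*(-656) = 1 + 1968/187 = 2155/187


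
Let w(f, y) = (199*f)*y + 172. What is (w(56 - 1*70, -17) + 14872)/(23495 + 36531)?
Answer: 31203/30013 ≈ 1.0396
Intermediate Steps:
w(f, y) = 172 + 199*f*y (w(f, y) = 199*f*y + 172 = 172 + 199*f*y)
(w(56 - 1*70, -17) + 14872)/(23495 + 36531) = ((172 + 199*(56 - 1*70)*(-17)) + 14872)/(23495 + 36531) = ((172 + 199*(56 - 70)*(-17)) + 14872)/60026 = ((172 + 199*(-14)*(-17)) + 14872)*(1/60026) = ((172 + 47362) + 14872)*(1/60026) = (47534 + 14872)*(1/60026) = 62406*(1/60026) = 31203/30013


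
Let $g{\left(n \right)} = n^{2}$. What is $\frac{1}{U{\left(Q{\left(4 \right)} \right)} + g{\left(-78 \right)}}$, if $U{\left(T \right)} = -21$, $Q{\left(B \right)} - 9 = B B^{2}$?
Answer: $\frac{1}{6063} \approx 0.00016493$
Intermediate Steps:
$Q{\left(B \right)} = 9 + B^{3}$ ($Q{\left(B \right)} = 9 + B B^{2} = 9 + B^{3}$)
$\frac{1}{U{\left(Q{\left(4 \right)} \right)} + g{\left(-78 \right)}} = \frac{1}{-21 + \left(-78\right)^{2}} = \frac{1}{-21 + 6084} = \frac{1}{6063}$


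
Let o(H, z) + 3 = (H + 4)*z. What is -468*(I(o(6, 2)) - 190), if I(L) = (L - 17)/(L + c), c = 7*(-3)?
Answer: 88920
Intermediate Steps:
c = -21
o(H, z) = -3 + z*(4 + H) (o(H, z) = -3 + (H + 4)*z = -3 + (4 + H)*z = -3 + z*(4 + H))
I(L) = (-17 + L)/(-21 + L) (I(L) = (L - 17)/(L - 21) = (-17 + L)/(-21 + L))
-468*(I(o(6, 2)) - 190) = -468*((-17 + (-3 + 4*2 + 6*2))/(-21 + (-3 + 4*2 + 6*2)) - 190) = -468*((-17 + (-3 + 8 + 12))/(-21 + (-3 + 8 + 12)) - 190) = -468*((-17 + 17)/(-21 + 17) - 190) = -468*(0/(-4) - 190) = -468*(-1/4*0 - 190) = -468*(0 - 190) = -468*(-190) = 88920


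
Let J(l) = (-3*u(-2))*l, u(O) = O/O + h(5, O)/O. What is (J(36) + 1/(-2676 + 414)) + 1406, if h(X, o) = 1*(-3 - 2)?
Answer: 2325335/2262 ≈ 1028.0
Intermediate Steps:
h(X, o) = -5 (h(X, o) = 1*(-5) = -5)
u(O) = 1 - 5/O (u(O) = O/O - 5/O = 1 - 5/O)
J(l) = -21*l/2 (J(l) = (-3*(-5 - 2)/(-2))*l = (-(-3)*(-7)/2)*l = (-3*7/2)*l = -21*l/2)
(J(36) + 1/(-2676 + 414)) + 1406 = (-21/2*36 + 1/(-2676 + 414)) + 1406 = (-378 + 1/(-2262)) + 1406 = (-378 - 1/2262) + 1406 = -855037/2262 + 1406 = 2325335/2262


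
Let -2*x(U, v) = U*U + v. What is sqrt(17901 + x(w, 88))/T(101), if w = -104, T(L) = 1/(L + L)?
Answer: 202*sqrt(12449) ≈ 22538.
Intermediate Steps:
T(L) = 1/(2*L)
x(U, v) = -v/2 - U**2/2 (x(U, v) = -(U*U + v)/2 = -(U**2 + v)/2 = -(v + U**2)/2 = -v/2 - U**2/2)
sqrt(17901 + x(w, 88))/T(101) = sqrt(17901 + (-1/2*88 - 1/2*(-104)**2))/(((1/2)/101)) = sqrt(17901 + (-44 - 1/2*10816))/(((1/2)*(1/101))) = sqrt(17901 + (-44 - 5408))/(1/202) = sqrt(17901 - 5452)*202 = sqrt(12449)*202 = 202*sqrt(12449)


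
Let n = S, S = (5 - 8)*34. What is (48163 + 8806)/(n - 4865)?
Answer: -56969/4967 ≈ -11.469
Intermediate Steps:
S = -102 (S = -3*34 = -102)
n = -102
(48163 + 8806)/(n - 4865) = (48163 + 8806)/(-102 - 4865) = 56969/(-4967) = 56969*(-1/4967) = -56969/4967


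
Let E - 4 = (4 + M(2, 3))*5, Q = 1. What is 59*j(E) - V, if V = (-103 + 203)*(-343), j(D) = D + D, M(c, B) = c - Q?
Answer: 37722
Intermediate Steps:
M(c, B) = -1 + c (M(c, B) = c - 1*1 = c - 1 = -1 + c)
E = 29 (E = 4 + (4 + (-1 + 2))*5 = 4 + (4 + 1)*5 = 4 + 5*5 = 4 + 25 = 29)
j(D) = 2*D
V = -34300 (V = 100*(-343) = -34300)
59*j(E) - V = 59*(2*29) - 1*(-34300) = 59*58 + 34300 = 3422 + 34300 = 37722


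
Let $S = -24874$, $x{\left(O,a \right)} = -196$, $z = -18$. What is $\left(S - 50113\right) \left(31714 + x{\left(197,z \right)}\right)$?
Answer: $-2363440266$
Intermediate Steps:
$\left(S - 50113\right) \left(31714 + x{\left(197,z \right)}\right) = \left(-24874 - 50113\right) \left(31714 - 196\right) = \left(-74987\right) 31518 = -2363440266$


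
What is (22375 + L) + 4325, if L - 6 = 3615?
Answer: 30321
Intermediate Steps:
L = 3621 (L = 6 + 3615 = 3621)
(22375 + L) + 4325 = (22375 + 3621) + 4325 = 25996 + 4325 = 30321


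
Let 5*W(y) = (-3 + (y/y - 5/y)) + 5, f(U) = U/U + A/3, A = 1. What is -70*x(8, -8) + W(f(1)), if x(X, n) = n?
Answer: 11197/20 ≈ 559.85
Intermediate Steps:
f(U) = 4/3 (f(U) = U/U + 1/3 = 1 + 1*(1/3) = 1 + 1/3 = 4/3)
W(y) = 3/5 - 1/y (W(y) = ((-3 + (y/y - 5/y)) + 5)/5 = ((-3 + (1 - 5/y)) + 5)/5 = ((-2 - 5/y) + 5)/5 = (3 - 5/y)/5 = 3/5 - 1/y)
-70*x(8, -8) + W(f(1)) = -70*(-8) + (3/5 - 1/4/3) = 560 + (3/5 - 1*3/4) = 560 + (3/5 - 3/4) = 560 - 3/20 = 11197/20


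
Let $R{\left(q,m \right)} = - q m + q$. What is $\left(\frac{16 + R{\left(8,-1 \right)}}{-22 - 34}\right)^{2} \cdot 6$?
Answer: $\frac{96}{49} \approx 1.9592$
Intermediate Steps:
$R{\left(q,m \right)} = q - m q$ ($R{\left(q,m \right)} = - m q + q = q - m q$)
$\left(\frac{16 + R{\left(8,-1 \right)}}{-22 - 34}\right)^{2} \cdot 6 = \left(\frac{16 + 8 \left(1 - -1\right)}{-22 - 34}\right)^{2} \cdot 6 = \left(\frac{16 + 8 \left(1 + 1\right)}{-56}\right)^{2} \cdot 6 = \left(\left(16 + 8 \cdot 2\right) \left(- \frac{1}{56}\right)\right)^{2} \cdot 6 = \left(\left(16 + 16\right) \left(- \frac{1}{56}\right)\right)^{2} \cdot 6 = \left(32 \left(- \frac{1}{56}\right)\right)^{2} \cdot 6 = \left(- \frac{4}{7}\right)^{2} \cdot 6 = \frac{16}{49} \cdot 6 = \frac{96}{49}$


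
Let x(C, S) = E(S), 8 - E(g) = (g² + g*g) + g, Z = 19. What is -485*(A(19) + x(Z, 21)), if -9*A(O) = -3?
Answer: 1301740/3 ≈ 4.3391e+5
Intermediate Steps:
A(O) = ⅓ (A(O) = -⅑*(-3) = ⅓)
E(g) = 8 - g - 2*g² (E(g) = 8 - ((g² + g*g) + g) = 8 - ((g² + g²) + g) = 8 - (2*g² + g) = 8 - (g + 2*g²) = 8 + (-g - 2*g²) = 8 - g - 2*g²)
x(C, S) = 8 - S - 2*S²
-485*(A(19) + x(Z, 21)) = -485*(⅓ + (8 - 1*21 - 2*21²)) = -485*(⅓ + (8 - 21 - 2*441)) = -485*(⅓ + (8 - 21 - 882)) = -485*(⅓ - 895) = -485*(-2684/3) = 1301740/3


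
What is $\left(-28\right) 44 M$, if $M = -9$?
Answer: $11088$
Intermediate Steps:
$\left(-28\right) 44 M = \left(-28\right) 44 \left(-9\right) = \left(-1232\right) \left(-9\right) = 11088$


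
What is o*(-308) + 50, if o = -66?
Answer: 20378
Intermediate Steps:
o*(-308) + 50 = -66*(-308) + 50 = 20328 + 50 = 20378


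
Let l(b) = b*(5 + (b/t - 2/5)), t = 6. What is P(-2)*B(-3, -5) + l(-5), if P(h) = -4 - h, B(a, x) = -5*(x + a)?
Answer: -593/6 ≈ -98.833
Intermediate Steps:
B(a, x) = -5*a - 5*x (B(a, x) = -5*(a + x) = -5*a - 5*x)
l(b) = b*(23/5 + b/6) (l(b) = b*(5 + (b/6 - 2/5)) = b*(5 + (-2/5 + b/6)) = b*(23/5 + b/6))
P(-2)*B(-3, -5) + l(-5) = (-4 - 1*(-2))*(-5*(-3) - 5*(-5)) + (1/30)*(-5)*(138 + 5*(-5)) = (-4 + 2)*(15 + 25) + (1/30)*(-5)*(138 - 25) = -2*40 + (1/30)*(-5)*113 = -80 - 113/6 = -593/6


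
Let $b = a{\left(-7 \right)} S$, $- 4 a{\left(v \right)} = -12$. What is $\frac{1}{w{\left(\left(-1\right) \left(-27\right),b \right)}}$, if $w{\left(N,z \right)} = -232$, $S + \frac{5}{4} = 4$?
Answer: $- \frac{1}{232} \approx -0.0043103$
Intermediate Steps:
$S = \frac{11}{4}$ ($S = - \frac{5}{4} + 4 = \frac{11}{4} \approx 2.75$)
$a{\left(v \right)} = 3$ ($a{\left(v \right)} = \left(- \frac{1}{4}\right) \left(-12\right) = 3$)
$b = \frac{33}{4}$ ($b = 3 \cdot \frac{11}{4} = \frac{33}{4} \approx 8.25$)
$\frac{1}{w{\left(\left(-1\right) \left(-27\right),b \right)}} = \frac{1}{-232} = - \frac{1}{232}$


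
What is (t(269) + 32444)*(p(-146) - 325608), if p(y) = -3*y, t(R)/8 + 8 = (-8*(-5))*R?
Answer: -38519638200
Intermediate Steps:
t(R) = -64 + 320*R (t(R) = -64 + 8*((-8*(-5))*R) = -64 + 8*(40*R) = -64 + 320*R)
(t(269) + 32444)*(p(-146) - 325608) = ((-64 + 320*269) + 32444)*(-3*(-146) - 325608) = ((-64 + 86080) + 32444)*(438 - 325608) = (86016 + 32444)*(-325170) = 118460*(-325170) = -38519638200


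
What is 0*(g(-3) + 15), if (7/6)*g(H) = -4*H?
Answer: 0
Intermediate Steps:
g(H) = -24*H/7 (g(H) = 6*(-4*H)/7 = -24*H/7)
0*(g(-3) + 15) = 0*(-24/7*(-3) + 15) = 0*(72/7 + 15) = 0*(177/7) = 0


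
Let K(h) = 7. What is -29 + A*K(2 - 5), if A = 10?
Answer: 41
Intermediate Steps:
-29 + A*K(2 - 5) = -29 + 10*7 = -29 + 70 = 41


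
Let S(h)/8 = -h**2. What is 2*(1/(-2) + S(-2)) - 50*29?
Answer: -1515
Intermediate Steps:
S(h) = -8*h**2 (S(h) = 8*(-h**2) = -8*h**2)
2*(1/(-2) + S(-2)) - 50*29 = 2*(1/(-2) - 8*(-2)**2) - 50*29 = 2*(1*(-1/2) - 8*4) - 1450 = 2*(-1/2 - 32) - 1450 = 2*(-65/2) - 1450 = -65 - 1450 = -1515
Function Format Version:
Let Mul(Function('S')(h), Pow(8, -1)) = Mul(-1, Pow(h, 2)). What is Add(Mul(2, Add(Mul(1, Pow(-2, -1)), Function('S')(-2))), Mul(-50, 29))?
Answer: -1515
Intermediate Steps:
Function('S')(h) = Mul(-8, Pow(h, 2)) (Function('S')(h) = Mul(8, Mul(-1, Pow(h, 2))) = Mul(-8, Pow(h, 2)))
Add(Mul(2, Add(Mul(1, Pow(-2, -1)), Function('S')(-2))), Mul(-50, 29)) = Add(Mul(2, Add(Mul(1, Pow(-2, -1)), Mul(-8, Pow(-2, 2)))), Mul(-50, 29)) = Add(Mul(2, Add(Mul(1, Rational(-1, 2)), Mul(-8, 4))), -1450) = Add(Mul(2, Add(Rational(-1, 2), -32)), -1450) = Add(Mul(2, Rational(-65, 2)), -1450) = Add(-65, -1450) = -1515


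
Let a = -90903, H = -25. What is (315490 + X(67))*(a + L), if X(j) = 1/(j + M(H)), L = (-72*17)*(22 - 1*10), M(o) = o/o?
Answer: -2265277617711/68 ≈ -3.3313e+10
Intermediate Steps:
M(o) = 1
L = -14688 (L = -1224*(22 - 10) = -1224*12 = -14688)
X(j) = 1/(1 + j) (X(j) = 1/(j + 1) = 1/(1 + j))
(315490 + X(67))*(a + L) = (315490 + 1/(1 + 67))*(-90903 - 14688) = (315490 + 1/68)*(-105591) = (21453321/68)*(-105591) = -2265277617711/68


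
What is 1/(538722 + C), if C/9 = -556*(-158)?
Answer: 1/1329354 ≈ 7.5224e-7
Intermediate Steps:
C = 790632 (C = 9*(-556*(-158)) = 9*87848 = 790632)
1/(538722 + C) = 1/(538722 + 790632) = 1/1329354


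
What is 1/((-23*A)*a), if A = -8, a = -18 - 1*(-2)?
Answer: -1/2944 ≈ -0.00033967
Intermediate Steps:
a = -16 (a = -18 + 2 = -16)
1/((-23*A)*a) = 1/(-23*(-8)*(-16)) = 1/(184*(-16)) = 1/(-2944) = -1/2944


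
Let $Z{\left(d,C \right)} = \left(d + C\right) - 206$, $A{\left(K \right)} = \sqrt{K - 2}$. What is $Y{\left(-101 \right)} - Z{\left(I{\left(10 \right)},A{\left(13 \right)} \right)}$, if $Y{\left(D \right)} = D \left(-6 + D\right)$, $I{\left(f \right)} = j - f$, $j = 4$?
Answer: $11019 - \sqrt{11} \approx 11016.0$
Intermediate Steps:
$I{\left(f \right)} = 4 - f$
$A{\left(K \right)} = \sqrt{-2 + K}$
$Z{\left(d,C \right)} = -206 + C + d$ ($Z{\left(d,C \right)} = \left(C + d\right) - 206 = -206 + C + d$)
$Y{\left(-101 \right)} - Z{\left(I{\left(10 \right)},A{\left(13 \right)} \right)} = - 101 \left(-6 - 101\right) - \left(-206 + \sqrt{-2 + 13} + \left(4 - 10\right)\right) = \left(-101\right) \left(-107\right) - \left(-206 + \sqrt{11} + \left(4 - 10\right)\right) = 10807 - \left(-206 + \sqrt{11} - 6\right) = 10807 - \left(-212 + \sqrt{11}\right) = 10807 + \left(212 - \sqrt{11}\right) = 11019 - \sqrt{11}$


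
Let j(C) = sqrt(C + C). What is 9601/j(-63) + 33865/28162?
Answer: 33865/28162 - 9601*I*sqrt(14)/42 ≈ 1.2025 - 855.33*I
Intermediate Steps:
j(C) = sqrt(2)*sqrt(C) (j(C) = sqrt(2*C) = sqrt(2)*sqrt(C))
9601/j(-63) + 33865/28162 = 9601/((sqrt(2)*sqrt(-63))) + 33865/28162 = 9601/((sqrt(2)*(3*I*sqrt(7)))) + 33865*(1/28162) = 9601/((3*I*sqrt(14))) + 33865/28162 = 9601*(-I*sqrt(14)/42) + 33865/28162 = -9601*I*sqrt(14)/42 + 33865/28162 = 33865/28162 - 9601*I*sqrt(14)/42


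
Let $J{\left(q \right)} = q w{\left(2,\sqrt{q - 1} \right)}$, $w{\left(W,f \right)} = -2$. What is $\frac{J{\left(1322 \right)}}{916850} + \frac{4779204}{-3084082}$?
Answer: $- \frac{1097491875052}{706910145425} \approx -1.5525$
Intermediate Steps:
$J{\left(q \right)} = - 2 q$ ($J{\left(q \right)} = q \left(-2\right) = - 2 q$)
$\frac{J{\left(1322 \right)}}{916850} + \frac{4779204}{-3084082} = \frac{\left(-2\right) 1322}{916850} + \frac{4779204}{-3084082} = \left(-2644\right) \frac{1}{916850} + 4779204 \left(- \frac{1}{3084082}\right) = - \frac{1322}{458425} - \frac{2389602}{1542041} = - \frac{1097491875052}{706910145425}$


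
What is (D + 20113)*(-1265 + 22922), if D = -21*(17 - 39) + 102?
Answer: 447801789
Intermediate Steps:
D = 564 (D = -21*(-22) + 102 = 462 + 102 = 564)
(D + 20113)*(-1265 + 22922) = (564 + 20113)*(-1265 + 22922) = 20677*21657 = 447801789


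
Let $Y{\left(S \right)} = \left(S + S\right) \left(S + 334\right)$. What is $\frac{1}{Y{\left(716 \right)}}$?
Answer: $\frac{1}{1503600} \approx 6.6507 \cdot 10^{-7}$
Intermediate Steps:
$Y{\left(S \right)} = 2 S \left(334 + S\right)$
$\frac{1}{Y{\left(716 \right)}} = \frac{1}{2 \cdot 716 \left(334 + 716\right)} = \frac{1}{2 \cdot 716 \cdot 1050} = \frac{1}{1503600}$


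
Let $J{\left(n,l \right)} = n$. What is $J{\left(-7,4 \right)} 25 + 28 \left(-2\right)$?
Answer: $-231$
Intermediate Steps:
$J{\left(-7,4 \right)} 25 + 28 \left(-2\right) = \left(-7\right) 25 + 28 \left(-2\right) = -175 - 56 = -231$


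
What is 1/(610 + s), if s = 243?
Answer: 1/853 ≈ 0.0011723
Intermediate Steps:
1/(610 + s) = 1/(610 + 243) = 1/853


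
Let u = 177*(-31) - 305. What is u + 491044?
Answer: 485252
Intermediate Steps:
u = -5792 (u = -5487 - 305 = -5792)
u + 491044 = -5792 + 491044 = 485252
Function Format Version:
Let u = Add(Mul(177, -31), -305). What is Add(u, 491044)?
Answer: 485252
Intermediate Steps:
u = -5792 (u = Add(-5487, -305) = -5792)
Add(u, 491044) = Add(-5792, 491044) = 485252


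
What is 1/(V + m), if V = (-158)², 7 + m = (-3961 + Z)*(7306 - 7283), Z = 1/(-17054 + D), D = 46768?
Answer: -29714/1965462221 ≈ -1.5118e-5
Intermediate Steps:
Z = 1/29714 (Z = 1/(-17054 + 46768) = 1/29714 ≈ 3.3654e-5)
m = -2707242517/29714 (m = -7 + (-3961 + 1/29714)*(7306 - 7283) = -7 - 117697153/29714*23 = -7 - 2707034519/29714 = -2707242517/29714 ≈ -91110.)
V = 24964
1/(V + m) = 1/(24964 - 2707242517/29714) = 1/(-1965462221/29714) = -29714/1965462221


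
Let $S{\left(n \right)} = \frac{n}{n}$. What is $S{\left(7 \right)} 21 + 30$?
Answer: $51$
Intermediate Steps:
$S{\left(n \right)} = 1$
$S{\left(7 \right)} 21 + 30 = 1 \cdot 21 + 30 = 21 + 30 = 51$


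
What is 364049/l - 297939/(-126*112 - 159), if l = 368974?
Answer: 38375695955/1755209318 ≈ 21.864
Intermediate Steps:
364049/l - 297939/(-126*112 - 159) = 364049/368974 - 297939/(-126*112 - 159) = 364049*(1/368974) - 297939/(-14112 - 159) = 364049/368974 - 297939/(-14271) = 364049/368974 - 297939*(-1/14271) = 364049/368974 + 99313/4757 = 38375695955/1755209318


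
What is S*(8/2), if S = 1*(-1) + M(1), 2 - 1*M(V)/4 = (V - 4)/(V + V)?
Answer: 52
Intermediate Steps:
M(V) = 8 - 2*(-4 + V)/V (M(V) = 8 - 4*(V - 4)/(V + V) = 8 - 4*(-4 + V)/(2*V) = 8 - 4*(-4 + V)*1/(2*V) = 8 - 2*(-4 + V)/V)
S = 13 (S = 1*(-1) + (6 + 8/1) = -1 + (6 + 8*1) = -1 + (6 + 8) = -1 + 14 = 13)
S*(8/2) = 13*(8/2) = 13*(8*(1/2)) = 13*4 = 52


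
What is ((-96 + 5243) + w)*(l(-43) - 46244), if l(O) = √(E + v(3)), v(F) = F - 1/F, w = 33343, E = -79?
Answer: -1779931560 + 12830*I*√687 ≈ -1.7799e+9 + 3.3628e+5*I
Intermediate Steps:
v(F) = F - 1/F
l(O) = I*√687/3 (l(O) = √(-79 + (3 - 1/3)) = √(-79 + (3 - 1*⅓)) = √(-79 + (3 - ⅓)) = √(-79 + 8/3) = √(-229/3) = I*√687/3)
((-96 + 5243) + w)*(l(-43) - 46244) = ((-96 + 5243) + 33343)*(I*√687/3 - 46244) = (5147 + 33343)*(-46244 + I*√687/3) = 38490*(-46244 + I*√687/3) = -1779931560 + 12830*I*√687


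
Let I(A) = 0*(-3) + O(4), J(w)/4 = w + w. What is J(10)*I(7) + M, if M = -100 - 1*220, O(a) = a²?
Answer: 960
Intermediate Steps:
J(w) = 8*w (J(w) = 4*(w + w) = 4*(2*w) = 8*w)
I(A) = 16 (I(A) = 0*(-3) + 4² = 0 + 16 = 16)
M = -320 (M = -100 - 220 = -320)
J(10)*I(7) + M = (8*10)*16 - 320 = 80*16 - 320 = 1280 - 320 = 960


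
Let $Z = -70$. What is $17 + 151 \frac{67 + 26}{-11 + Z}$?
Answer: $- \frac{4222}{27} \approx -156.37$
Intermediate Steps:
$17 + 151 \frac{67 + 26}{-11 + Z} = 17 + 151 \frac{67 + 26}{-11 - 70} = 17 + 151 \frac{93}{-81} = 17 + 151 \cdot 93 \left(- \frac{1}{81}\right) = 17 + 151 \left(- \frac{31}{27}\right) = 17 - \frac{4681}{27} = - \frac{4222}{27}$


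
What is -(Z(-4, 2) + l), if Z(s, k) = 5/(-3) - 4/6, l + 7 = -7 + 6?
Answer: 31/3 ≈ 10.333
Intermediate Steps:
l = -8 (l = -7 + (-7 + 6) = -7 - 1 = -8)
Z(s, k) = -7/3 (Z(s, k) = 5*(-1/3) - 4*1/6 = -5/3 - 2/3 = -7/3)
-(Z(-4, 2) + l) = -(-7/3 - 8) = -1*(-31/3) = 31/3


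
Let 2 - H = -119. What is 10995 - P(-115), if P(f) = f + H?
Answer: 10989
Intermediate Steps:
H = 121 (H = 2 - 1*(-119) = 2 + 119 = 121)
P(f) = 121 + f (P(f) = f + 121 = 121 + f)
10995 - P(-115) = 10995 - (121 - 115) = 10995 - 1*6 = 10995 - 6 = 10989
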